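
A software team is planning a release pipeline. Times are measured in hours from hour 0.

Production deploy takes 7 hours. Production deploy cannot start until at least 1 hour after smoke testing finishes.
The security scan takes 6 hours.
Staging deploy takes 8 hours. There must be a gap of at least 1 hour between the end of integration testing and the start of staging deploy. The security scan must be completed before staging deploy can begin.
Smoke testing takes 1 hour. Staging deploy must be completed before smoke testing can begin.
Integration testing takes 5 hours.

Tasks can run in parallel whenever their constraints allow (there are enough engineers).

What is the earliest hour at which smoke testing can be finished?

15

The security scan has no prerequisites, so it starts at hour 0 and finishes at hour 6.
Integration testing can start immediately at hour 0; it finishes at hour 5.
For staging deploy: integration testing (finishes hour 5, plus 1-hour gap → hour 6); the security scan (finishes hour 6). Taking the maximum gives a start of hour 6, and it finishes at 6 + 8 = hour 14.
Smoke testing waits on staging deploy (finishes hour 14), so it starts at hour 14 and finishes at 14 + 1 = hour 15.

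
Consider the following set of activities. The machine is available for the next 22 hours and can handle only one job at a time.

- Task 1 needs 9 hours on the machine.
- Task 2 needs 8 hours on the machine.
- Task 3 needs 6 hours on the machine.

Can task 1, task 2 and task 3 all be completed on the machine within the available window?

Running back to back, the jobs need 9 + 8 + 6 = 23 hours on the machine.
Since 23 > 22, they cannot all fit.

No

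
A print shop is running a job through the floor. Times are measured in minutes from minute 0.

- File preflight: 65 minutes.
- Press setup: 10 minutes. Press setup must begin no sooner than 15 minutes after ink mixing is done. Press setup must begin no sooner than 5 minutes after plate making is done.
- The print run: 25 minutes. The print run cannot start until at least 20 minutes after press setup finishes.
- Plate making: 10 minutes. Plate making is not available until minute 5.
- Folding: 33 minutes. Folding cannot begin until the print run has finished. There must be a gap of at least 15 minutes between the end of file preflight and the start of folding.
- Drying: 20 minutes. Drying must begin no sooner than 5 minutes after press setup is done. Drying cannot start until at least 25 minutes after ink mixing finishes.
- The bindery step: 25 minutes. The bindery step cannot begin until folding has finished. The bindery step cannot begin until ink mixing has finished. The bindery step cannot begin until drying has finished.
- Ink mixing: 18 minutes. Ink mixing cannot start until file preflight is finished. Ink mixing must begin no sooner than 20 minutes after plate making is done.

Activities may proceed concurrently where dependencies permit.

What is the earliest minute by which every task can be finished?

Plate making waits on its own release at minute 5, so it starts at minute 5 and finishes at 5 + 10 = minute 15.
Nothing blocks file preflight, so it runs from minute 0 to minute 65.
Ink mixing cannot start until file preflight (finishes minute 65); plate making (finishes minute 15, plus 20-minute gap → minute 35). The controlling bound is minute 65, so ink mixing finishes at 65 + 18 = minute 83.
Press setup cannot start until ink mixing (finishes minute 83, plus 15-minute gap → minute 98); plate making (finishes minute 15, plus 5-minute gap → minute 20). The controlling bound is minute 98, so press setup finishes at 98 + 10 = minute 108.
Drying needs all of press setup (finishes minute 108, plus 5-minute gap → minute 113); ink mixing (finishes minute 83, plus 25-minute gap → minute 108). That puts its earliest start at minute 113; it finishes at 113 + 20 = minute 133.
The print run cannot begin until press setup (finishes minute 108, plus 20-minute gap → minute 128). It runs from minute 128 to 128 + 25 = minute 153.
Folding needs all of the print run (finishes minute 153); file preflight (finishes minute 65, plus 15-minute gap → minute 80). That puts its earliest start at minute 153; it finishes at 153 + 33 = minute 186.
The bindery step has to wait for folding (finishes minute 186); ink mixing (finishes minute 83); drying (finishes minute 133). The latest of these is minute 186, so the bindery step runs minute 186 to 186 + 25 = minute 211.
All tasks are finished once the last one completes. Finish times: File preflight at 65, Plate making at 15, Ink mixing at 83, Press setup at 108, The print run at 153, Drying at 133, Folding at 186, The bindery step at 211. The latest is minute 211.

211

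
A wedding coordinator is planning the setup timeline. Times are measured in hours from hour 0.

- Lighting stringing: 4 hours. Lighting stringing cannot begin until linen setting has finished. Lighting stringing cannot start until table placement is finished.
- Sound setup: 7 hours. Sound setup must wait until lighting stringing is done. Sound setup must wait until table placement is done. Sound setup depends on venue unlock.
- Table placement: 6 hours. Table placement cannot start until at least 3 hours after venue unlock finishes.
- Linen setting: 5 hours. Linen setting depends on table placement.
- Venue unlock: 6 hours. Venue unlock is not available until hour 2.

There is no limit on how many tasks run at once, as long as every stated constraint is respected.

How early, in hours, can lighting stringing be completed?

After its own release at hour 2, venue unlock can start at hour 2 and finishes at hour 8.
Table placement cannot begin until venue unlock (finishes hour 8, plus 3-hour gap → hour 11). It runs from hour 11 to 11 + 6 = hour 17.
Linen setting cannot begin until table placement (finishes hour 17). It runs from hour 17 to 17 + 5 = hour 22.
For lighting stringing: linen setting (finishes hour 22); table placement (finishes hour 17). Taking the maximum gives a start of hour 22, and it finishes at 22 + 4 = hour 26.

26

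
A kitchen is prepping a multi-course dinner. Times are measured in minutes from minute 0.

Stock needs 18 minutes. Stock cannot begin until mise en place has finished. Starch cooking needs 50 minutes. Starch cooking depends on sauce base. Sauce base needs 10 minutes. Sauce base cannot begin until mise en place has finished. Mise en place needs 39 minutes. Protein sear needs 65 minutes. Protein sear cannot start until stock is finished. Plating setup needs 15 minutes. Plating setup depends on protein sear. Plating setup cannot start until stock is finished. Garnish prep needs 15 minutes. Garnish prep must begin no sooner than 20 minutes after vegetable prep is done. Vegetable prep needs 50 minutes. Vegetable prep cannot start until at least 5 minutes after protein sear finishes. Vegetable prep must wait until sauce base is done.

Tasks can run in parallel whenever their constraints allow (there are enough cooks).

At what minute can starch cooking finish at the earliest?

99

Mise en place has no prerequisites, so it starts at minute 0 and finishes at minute 39.
Sauce base waits on mise en place (finishes minute 39), so it starts at minute 39 and finishes at 39 + 10 = minute 49.
Starch cooking cannot begin until sauce base (finishes minute 49). It runs from minute 49 to 49 + 50 = minute 99.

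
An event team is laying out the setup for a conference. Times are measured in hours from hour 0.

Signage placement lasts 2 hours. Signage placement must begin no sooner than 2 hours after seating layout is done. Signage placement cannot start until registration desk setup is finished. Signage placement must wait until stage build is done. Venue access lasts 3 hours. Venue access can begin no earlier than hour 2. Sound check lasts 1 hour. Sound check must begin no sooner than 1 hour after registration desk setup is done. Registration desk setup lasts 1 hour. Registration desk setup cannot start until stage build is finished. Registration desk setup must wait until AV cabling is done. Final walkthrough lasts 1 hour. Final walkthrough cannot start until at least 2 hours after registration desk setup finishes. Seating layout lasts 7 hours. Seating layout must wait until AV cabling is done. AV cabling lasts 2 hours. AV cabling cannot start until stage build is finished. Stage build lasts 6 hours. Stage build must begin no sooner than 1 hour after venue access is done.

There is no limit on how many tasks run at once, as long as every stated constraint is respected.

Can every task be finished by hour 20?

After its own release at hour 2, venue access can start at hour 2 and finishes at hour 5.
After venue access (finishes hour 5, plus 1-hour gap → hour 6), stage build can start at hour 6 and finishes at hour 12.
AV cabling cannot begin until stage build (finishes hour 12). It runs from hour 12 to 12 + 2 = hour 14.
For registration desk setup: stage build (finishes hour 12); AV cabling (finishes hour 14). Taking the maximum gives a start of hour 14, and it finishes at 14 + 1 = hour 15.
Final walkthrough cannot begin until registration desk setup (finishes hour 15, plus 2-hour gap → hour 17). It runs from hour 17 to 17 + 1 = hour 18.
Sound check waits on registration desk setup (finishes hour 15, plus 1-hour gap → hour 16), so it starts at hour 16 and finishes at 16 + 1 = hour 17.
After AV cabling (finishes hour 14), seating layout can start at hour 14 and finishes at hour 21.
Signage placement needs all of seating layout (finishes hour 21, plus 2-hour gap → hour 23); registration desk setup (finishes hour 15); stage build (finishes hour 12). That puts its earliest start at hour 23; it finishes at 23 + 2 = hour 25.
The earliest everything can be done is hour 25, which is after the deadline of 20, so it is not possible.

No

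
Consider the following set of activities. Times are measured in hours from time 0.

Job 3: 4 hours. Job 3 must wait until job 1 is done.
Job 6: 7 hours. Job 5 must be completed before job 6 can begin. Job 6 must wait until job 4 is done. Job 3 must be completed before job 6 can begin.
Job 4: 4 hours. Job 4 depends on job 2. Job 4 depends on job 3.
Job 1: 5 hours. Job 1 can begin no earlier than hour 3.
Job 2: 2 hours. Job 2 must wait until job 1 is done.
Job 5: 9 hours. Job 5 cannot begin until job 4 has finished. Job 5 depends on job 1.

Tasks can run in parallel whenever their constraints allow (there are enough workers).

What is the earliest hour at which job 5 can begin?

After its own release at hour 3, job 1 can start at hour 3 and finishes at hour 8.
Job 3 waits on job 1 (finishes hour 8), so it starts at hour 8 and finishes at 8 + 4 = hour 12.
After job 1 (finishes hour 8), job 2 can start at hour 8 and finishes at hour 10.
Job 4 needs all of job 2 (finishes hour 10); job 3 (finishes hour 12). That puts its earliest start at hour 12; it finishes at 12 + 4 = hour 16.
Job 5 waits on job 4 (finishes hour 16); job 1 (finishes hour 8). The latest of these is hour 16, which is the earliest job 5 can start.

16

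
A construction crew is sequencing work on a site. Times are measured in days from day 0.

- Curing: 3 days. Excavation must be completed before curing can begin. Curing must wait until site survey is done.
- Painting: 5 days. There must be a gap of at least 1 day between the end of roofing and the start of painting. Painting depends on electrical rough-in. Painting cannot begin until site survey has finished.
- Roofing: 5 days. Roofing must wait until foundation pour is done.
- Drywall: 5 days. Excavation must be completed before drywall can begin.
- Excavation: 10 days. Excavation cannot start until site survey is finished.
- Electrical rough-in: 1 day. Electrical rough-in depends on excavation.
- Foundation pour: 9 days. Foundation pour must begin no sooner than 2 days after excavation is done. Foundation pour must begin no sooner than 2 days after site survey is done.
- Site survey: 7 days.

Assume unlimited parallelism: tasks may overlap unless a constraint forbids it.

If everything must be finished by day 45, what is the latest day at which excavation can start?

Nothing follows painting; the deadline of day 45 is its only limit. It must start by 45 − 5 = day 40.
Since painting (must start by day 40, minus 1-day gap → day 39) depends on it, roofing must finish by day 39. Backing off its 5-day duration gives a latest start of day 34.
Foundation pour must finish before roofing (must start by day 34). With a 9-day duration, foundation pour must start by 34 − 9 = day 25.
To finish by day 45, curing (duration 3) must start no later than day 42.
Electrical rough-in has to be done before painting (must start by day 40). That means finishing by day 40, i.e. starting by 40 − 1 = day 39.
Drywall has no dependents, so it just needs to finish by day 45. Starting by 45 − 5 = day 40 achieves that.
For excavation: foundation pour (must start by day 25, minus 2-day gap → day 23); curing (must start by day 42); electrical rough-in (must start by day 39); drywall (must start by day 40). The most restrictive is day 23; with a 10-day duration, excavation must start by day 13.

13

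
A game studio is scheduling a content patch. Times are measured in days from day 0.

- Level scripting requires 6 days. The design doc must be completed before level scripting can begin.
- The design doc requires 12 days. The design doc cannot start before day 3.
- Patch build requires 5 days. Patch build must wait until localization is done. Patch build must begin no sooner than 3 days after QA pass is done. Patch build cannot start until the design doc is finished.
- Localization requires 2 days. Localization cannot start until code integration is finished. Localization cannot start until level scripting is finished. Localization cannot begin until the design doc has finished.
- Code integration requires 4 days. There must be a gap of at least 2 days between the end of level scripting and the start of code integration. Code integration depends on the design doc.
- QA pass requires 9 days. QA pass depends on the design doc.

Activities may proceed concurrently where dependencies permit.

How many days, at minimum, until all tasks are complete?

The design doc cannot begin until its own release at day 3. It runs from day 3 to 3 + 12 = day 15.
QA pass cannot begin until the design doc (finishes day 15). It runs from day 15 to 15 + 9 = day 24.
Level scripting waits on the design doc (finishes day 15), so it starts at day 15 and finishes at 15 + 6 = day 21.
For code integration: level scripting (finishes day 21, plus 2-day gap → day 23); the design doc (finishes day 15). Taking the maximum gives a start of day 23, and it finishes at 23 + 4 = day 27.
Localization cannot start until code integration (finishes day 27); level scripting (finishes day 21); the design doc (finishes day 15). The controlling bound is day 27, so localization finishes at 27 + 2 = day 29.
Patch build has to wait for localization (finishes day 29); QA pass (finishes day 24, plus 3-day gap → day 27); the design doc (finishes day 15). The latest of these is day 29, so patch build runs day 29 to 29 + 5 = day 34.
All tasks are finished once the last one completes. Finish times: The design doc at 15, Level scripting at 21, Code integration at 27, Localization at 29, QA pass at 24, Patch build at 34. The latest is day 34.

34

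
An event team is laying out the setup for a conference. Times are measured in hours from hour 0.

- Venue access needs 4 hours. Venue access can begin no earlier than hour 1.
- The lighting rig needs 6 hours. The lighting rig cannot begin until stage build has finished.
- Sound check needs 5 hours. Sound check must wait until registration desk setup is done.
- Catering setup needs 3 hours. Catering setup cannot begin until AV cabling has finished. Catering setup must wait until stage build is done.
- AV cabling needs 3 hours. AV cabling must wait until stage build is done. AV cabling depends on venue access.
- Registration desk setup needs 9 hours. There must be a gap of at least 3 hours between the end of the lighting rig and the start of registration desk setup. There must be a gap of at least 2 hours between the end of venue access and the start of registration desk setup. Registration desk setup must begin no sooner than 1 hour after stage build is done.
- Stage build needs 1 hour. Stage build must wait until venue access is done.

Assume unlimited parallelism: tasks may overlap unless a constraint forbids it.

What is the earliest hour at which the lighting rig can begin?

6

Venue access cannot begin until its own release at hour 1. It runs from hour 1 to 1 + 4 = hour 5.
After venue access (finishes hour 5), stage build can start at hour 5 and finishes at hour 6.
The lighting rig waits on stage build (finishes hour 6), so the earliest it can start is hour 6.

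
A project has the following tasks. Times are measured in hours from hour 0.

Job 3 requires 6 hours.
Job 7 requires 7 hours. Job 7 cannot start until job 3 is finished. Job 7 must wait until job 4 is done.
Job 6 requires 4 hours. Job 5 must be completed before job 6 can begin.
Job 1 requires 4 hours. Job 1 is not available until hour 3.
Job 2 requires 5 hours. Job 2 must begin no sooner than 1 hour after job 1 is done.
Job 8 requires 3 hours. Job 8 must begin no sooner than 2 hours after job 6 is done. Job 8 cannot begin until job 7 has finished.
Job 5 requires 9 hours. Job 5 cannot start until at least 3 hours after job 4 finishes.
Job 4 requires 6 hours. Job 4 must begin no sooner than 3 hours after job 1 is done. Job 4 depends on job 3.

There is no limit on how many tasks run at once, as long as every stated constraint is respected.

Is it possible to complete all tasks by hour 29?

Job 3 has no prerequisites, so it starts at hour 0 and finishes at hour 6.
After its own release at hour 3, job 1 can start at hour 3 and finishes at hour 7.
Job 4 needs all of job 1 (finishes hour 7, plus 3-hour gap → hour 10); job 3 (finishes hour 6). That puts its earliest start at hour 10; it finishes at 10 + 6 = hour 16.
Job 7 cannot start until job 3 (finishes hour 6); job 4 (finishes hour 16). The controlling bound is hour 16, so job 7 finishes at 16 + 7 = hour 23.
Job 5 waits on job 4 (finishes hour 16, plus 3-hour gap → hour 19), so it starts at hour 19 and finishes at 19 + 9 = hour 28.
Job 6 waits on job 5 (finishes hour 28), so it starts at hour 28 and finishes at 28 + 4 = hour 32.
Job 8 has to wait for job 6 (finishes hour 32, plus 2-hour gap → hour 34); job 7 (finishes hour 23). The latest of these is hour 34, so job 8 runs hour 34 to 34 + 3 = hour 37.
Job 2 cannot begin until job 1 (finishes hour 7, plus 1-hour gap → hour 8). It runs from hour 8 to 8 + 5 = hour 13.
The earliest everything can be done is hour 37, which is after the deadline of 29, so it is not possible.

No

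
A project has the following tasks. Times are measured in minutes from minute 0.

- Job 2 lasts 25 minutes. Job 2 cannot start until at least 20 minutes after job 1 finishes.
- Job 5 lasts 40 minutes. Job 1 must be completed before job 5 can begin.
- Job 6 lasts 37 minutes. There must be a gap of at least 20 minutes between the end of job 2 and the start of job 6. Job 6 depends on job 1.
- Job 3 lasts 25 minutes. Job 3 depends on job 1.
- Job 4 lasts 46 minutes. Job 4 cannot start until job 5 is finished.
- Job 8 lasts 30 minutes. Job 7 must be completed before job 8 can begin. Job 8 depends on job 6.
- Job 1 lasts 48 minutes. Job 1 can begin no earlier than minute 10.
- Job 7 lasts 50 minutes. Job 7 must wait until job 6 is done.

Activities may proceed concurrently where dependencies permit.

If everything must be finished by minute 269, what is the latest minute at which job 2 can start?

To finish by minute 269, job 8 (duration 30) must start no later than minute 239.
Job 7 has to be done before job 8 (must start by minute 239). That means finishing by minute 239, i.e. starting by 239 − 50 = minute 189.
For job 6: job 7 (must start by minute 189); job 8 (must start by minute 239). The most restrictive is minute 189; with a 37-minute duration, job 6 must start by minute 152.
Job 2 feeds into job 6 (must start by minute 152, minus 20-minute gap → minute 132); so job 2 must finish by minute 132 and therefore start by minute 107.

107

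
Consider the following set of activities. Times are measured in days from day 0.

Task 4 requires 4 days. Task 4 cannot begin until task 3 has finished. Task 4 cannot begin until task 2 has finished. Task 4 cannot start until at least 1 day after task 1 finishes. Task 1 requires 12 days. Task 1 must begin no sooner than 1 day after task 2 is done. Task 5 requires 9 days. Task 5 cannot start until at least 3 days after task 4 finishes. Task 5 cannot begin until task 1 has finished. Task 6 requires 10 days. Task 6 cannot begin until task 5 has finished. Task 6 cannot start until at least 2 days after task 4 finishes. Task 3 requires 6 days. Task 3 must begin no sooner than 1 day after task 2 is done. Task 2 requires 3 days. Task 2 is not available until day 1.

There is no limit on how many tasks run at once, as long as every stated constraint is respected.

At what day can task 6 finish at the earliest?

Task 2 cannot begin until its own release at day 1. It runs from day 1 to 1 + 3 = day 4.
Task 3 cannot begin until task 2 (finishes day 4, plus 1-day gap → day 5). It runs from day 5 to 5 + 6 = day 11.
After task 2 (finishes day 4, plus 1-day gap → day 5), task 1 can start at day 5 and finishes at day 17.
Task 4 needs all of task 3 (finishes day 11); task 2 (finishes day 4); task 1 (finishes day 17, plus 1-day gap → day 18). That puts its earliest start at day 18; it finishes at 18 + 4 = day 22.
Task 5 needs all of task 4 (finishes day 22, plus 3-day gap → day 25); task 1 (finishes day 17). That puts its earliest start at day 25; it finishes at 25 + 9 = day 34.
For task 6: task 5 (finishes day 34); task 4 (finishes day 22, plus 2-day gap → day 24). Taking the maximum gives a start of day 34, and it finishes at 34 + 10 = day 44.

44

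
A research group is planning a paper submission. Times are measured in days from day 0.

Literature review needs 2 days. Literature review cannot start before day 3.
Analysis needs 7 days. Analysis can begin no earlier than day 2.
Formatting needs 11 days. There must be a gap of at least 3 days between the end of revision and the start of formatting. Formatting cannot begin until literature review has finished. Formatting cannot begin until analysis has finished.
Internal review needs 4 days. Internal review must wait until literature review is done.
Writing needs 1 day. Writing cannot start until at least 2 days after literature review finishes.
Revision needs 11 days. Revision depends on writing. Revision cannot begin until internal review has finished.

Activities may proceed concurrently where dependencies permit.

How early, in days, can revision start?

After its own release at day 3, literature review can start at day 3 and finishes at day 5.
Internal review cannot begin until literature review (finishes day 5). It runs from day 5 to 5 + 4 = day 9.
After literature review (finishes day 5, plus 2-day gap → day 7), writing can start at day 7 and finishes at day 8.
Revision waits on writing (finishes day 8); internal review (finishes day 9). The latest of these is day 9, which is the earliest revision can start.

9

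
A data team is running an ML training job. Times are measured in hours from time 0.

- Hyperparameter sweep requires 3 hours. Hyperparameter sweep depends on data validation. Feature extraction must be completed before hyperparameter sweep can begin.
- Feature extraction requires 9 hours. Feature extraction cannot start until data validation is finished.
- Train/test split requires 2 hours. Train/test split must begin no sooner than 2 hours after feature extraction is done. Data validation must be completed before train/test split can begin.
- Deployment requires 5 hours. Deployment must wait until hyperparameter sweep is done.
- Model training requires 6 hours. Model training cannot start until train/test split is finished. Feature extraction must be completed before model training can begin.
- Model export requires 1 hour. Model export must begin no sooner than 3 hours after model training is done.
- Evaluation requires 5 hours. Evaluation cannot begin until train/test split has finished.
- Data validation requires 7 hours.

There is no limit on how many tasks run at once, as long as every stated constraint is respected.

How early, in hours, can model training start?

Data validation has no prerequisites, so it starts at hour 0 and finishes at hour 7.
Feature extraction cannot begin until data validation (finishes hour 7). It runs from hour 7 to 7 + 9 = hour 16.
Train/test split cannot start until feature extraction (finishes hour 16, plus 2-hour gap → hour 18); data validation (finishes hour 7). The controlling bound is hour 18, so train/test split finishes at 18 + 2 = hour 20.
Model training waits on train/test split (finishes hour 20); feature extraction (finishes hour 16). The latest of these is hour 20, which is the earliest model training can start.

20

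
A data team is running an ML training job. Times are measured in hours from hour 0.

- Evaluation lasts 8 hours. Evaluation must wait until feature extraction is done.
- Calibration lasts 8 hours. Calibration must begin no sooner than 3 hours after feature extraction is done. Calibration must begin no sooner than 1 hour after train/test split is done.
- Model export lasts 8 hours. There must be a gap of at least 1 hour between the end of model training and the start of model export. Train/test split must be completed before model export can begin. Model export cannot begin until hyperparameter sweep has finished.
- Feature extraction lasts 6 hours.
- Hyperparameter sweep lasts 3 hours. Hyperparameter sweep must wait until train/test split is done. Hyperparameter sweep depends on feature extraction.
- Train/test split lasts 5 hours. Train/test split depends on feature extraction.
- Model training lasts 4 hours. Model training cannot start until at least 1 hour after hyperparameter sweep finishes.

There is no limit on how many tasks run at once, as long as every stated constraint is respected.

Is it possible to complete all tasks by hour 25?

No

Nothing blocks feature extraction, so it runs from hour 0 to hour 6.
Evaluation waits on feature extraction (finishes hour 6), so it starts at hour 6 and finishes at 6 + 8 = hour 14.
After feature extraction (finishes hour 6), train/test split can start at hour 6 and finishes at hour 11.
For calibration: feature extraction (finishes hour 6, plus 3-hour gap → hour 9); train/test split (finishes hour 11, plus 1-hour gap → hour 12). Taking the maximum gives a start of hour 12, and it finishes at 12 + 8 = hour 20.
Hyperparameter sweep has to wait for train/test split (finishes hour 11); feature extraction (finishes hour 6). The latest of these is hour 11, so hyperparameter sweep runs hour 11 to 11 + 3 = hour 14.
After hyperparameter sweep (finishes hour 14, plus 1-hour gap → hour 15), model training can start at hour 15 and finishes at hour 19.
For model export: model training (finishes hour 19, plus 1-hour gap → hour 20); train/test split (finishes hour 11); hyperparameter sweep (finishes hour 14). Taking the maximum gives a start of hour 20, and it finishes at 20 + 8 = hour 28.
The earliest everything can be done is hour 28, which is after the deadline of 25, so it is not possible.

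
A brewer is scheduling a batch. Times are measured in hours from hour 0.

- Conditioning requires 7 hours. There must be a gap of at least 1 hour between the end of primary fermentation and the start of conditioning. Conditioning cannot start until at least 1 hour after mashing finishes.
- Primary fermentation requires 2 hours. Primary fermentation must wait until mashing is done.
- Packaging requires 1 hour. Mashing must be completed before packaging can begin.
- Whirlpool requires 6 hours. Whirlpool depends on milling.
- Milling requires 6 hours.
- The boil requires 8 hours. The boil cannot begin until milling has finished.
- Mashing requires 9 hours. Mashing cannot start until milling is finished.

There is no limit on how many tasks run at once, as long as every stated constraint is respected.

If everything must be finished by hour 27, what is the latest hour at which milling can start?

Nothing follows conditioning; the deadline of hour 27 is its only limit. It must start by 27 − 7 = hour 20.
Primary fermentation has to be done before conditioning (must start by hour 20, minus 1-hour gap → hour 19). That means finishing by hour 19, i.e. starting by 19 − 2 = hour 17.
To finish by hour 27, packaging (duration 1) must start no later than hour 26.
Mashing feeds primary fermentation (must start by hour 17); conditioning (must start by hour 20, minus 1-hour gap → hour 19); packaging (must start by hour 26). Taking the minimum, mashing must finish by hour 17 and start by 17 − 9 = hour 8.
Nothing follows the boil; the deadline of hour 27 is its only limit. It must start by 27 − 8 = hour 19.
Whirlpool must finish by hour 27; it takes 6 hours, so it must start by 27 − 6 = hour 21.
Milling has several dependents: mashing (must start by hour 8); the boil (must start by hour 19); whirlpool (must start by hour 21). The earliest of those limits is hour 8, so milling must start by 8 − 6 = hour 2.

2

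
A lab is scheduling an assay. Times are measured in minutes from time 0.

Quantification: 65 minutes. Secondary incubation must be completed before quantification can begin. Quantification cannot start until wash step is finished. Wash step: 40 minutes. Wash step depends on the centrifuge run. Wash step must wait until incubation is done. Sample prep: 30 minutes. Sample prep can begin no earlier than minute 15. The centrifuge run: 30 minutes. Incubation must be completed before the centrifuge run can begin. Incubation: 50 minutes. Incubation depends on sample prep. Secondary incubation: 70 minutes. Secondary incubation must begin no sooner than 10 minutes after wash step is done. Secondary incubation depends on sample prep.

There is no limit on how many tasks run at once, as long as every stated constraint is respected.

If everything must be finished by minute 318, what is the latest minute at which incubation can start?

53

Quantification has no dependents, so it just needs to finish by minute 318. Starting by 318 − 65 = minute 253 achieves that.
Since quantification (must start by minute 253) depends on it, secondary incubation must finish by minute 253. Backing off its 70-minute duration gives a latest start of minute 183.
For wash step: secondary incubation (must start by minute 183, minus 10-minute gap → minute 173); quantification (must start by minute 253). The most restrictive is minute 173; with a 40-minute duration, wash step must start by minute 133.
The centrifuge run has to be done before wash step (must start by minute 133). That means finishing by minute 133, i.e. starting by 133 − 30 = minute 103.
Incubation has several dependents: the centrifuge run (must start by minute 103); wash step (must start by minute 133). The earliest of those limits is minute 103, so incubation must start by 103 − 50 = minute 53.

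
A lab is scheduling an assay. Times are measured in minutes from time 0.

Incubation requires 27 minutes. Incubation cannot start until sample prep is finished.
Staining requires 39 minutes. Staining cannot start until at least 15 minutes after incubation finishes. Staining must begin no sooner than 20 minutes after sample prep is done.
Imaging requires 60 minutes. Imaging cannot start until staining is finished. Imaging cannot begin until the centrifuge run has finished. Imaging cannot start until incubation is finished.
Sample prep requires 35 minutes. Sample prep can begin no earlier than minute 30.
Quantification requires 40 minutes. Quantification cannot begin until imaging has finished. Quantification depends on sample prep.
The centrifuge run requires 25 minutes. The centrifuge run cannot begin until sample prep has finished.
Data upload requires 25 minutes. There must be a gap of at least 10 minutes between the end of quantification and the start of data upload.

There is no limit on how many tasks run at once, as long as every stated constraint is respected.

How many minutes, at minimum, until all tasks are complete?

281

Sample prep cannot begin until its own release at minute 30. It runs from minute 30 to 30 + 35 = minute 65.
After sample prep (finishes minute 65), the centrifuge run can start at minute 65 and finishes at minute 90.
Incubation waits on sample prep (finishes minute 65), so it starts at minute 65 and finishes at 65 + 27 = minute 92.
Staining needs all of incubation (finishes minute 92, plus 15-minute gap → minute 107); sample prep (finishes minute 65, plus 20-minute gap → minute 85). That puts its earliest start at minute 107; it finishes at 107 + 39 = minute 146.
Imaging has to wait for staining (finishes minute 146); the centrifuge run (finishes minute 90); incubation (finishes minute 92). The latest of these is minute 146, so imaging runs minute 146 to 146 + 60 = minute 206.
Quantification cannot start until imaging (finishes minute 206); sample prep (finishes minute 65). The controlling bound is minute 206, so quantification finishes at 206 + 40 = minute 246.
Data upload waits on quantification (finishes minute 246, plus 10-minute gap → minute 256), so it starts at minute 256 and finishes at 256 + 25 = minute 281.
All tasks are finished once the last one completes. Finish times: Sample prep at 65, Incubation at 92, The centrifuge run at 90, Staining at 146, Imaging at 206, Quantification at 246, Data upload at 281. The latest is minute 281.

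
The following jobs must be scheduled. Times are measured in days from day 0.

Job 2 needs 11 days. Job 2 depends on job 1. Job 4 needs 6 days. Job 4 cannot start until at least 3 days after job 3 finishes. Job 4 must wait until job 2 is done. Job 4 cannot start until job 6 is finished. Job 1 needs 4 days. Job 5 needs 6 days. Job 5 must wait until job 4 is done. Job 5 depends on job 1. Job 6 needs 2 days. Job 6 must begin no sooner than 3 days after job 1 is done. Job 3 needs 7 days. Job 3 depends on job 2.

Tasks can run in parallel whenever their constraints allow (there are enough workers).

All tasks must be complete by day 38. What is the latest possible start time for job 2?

Job 5 must finish by day 38; it takes 6 days, so it must start by 38 − 6 = day 32.
Job 4 feeds into job 5 (must start by day 32); so job 4 must finish by day 32 and therefore start by day 26.
Since job 4 (must start by day 26, minus 3-day gap → day 23) depends on it, job 3 must finish by day 23. Backing off its 7-day duration gives a latest start of day 16.
Job 2 must finish in time for job 3 (must start by day 16); job 4 (must start by day 26). The tightest is day 16, so job 2 must start by 16 − 11 = day 5.

5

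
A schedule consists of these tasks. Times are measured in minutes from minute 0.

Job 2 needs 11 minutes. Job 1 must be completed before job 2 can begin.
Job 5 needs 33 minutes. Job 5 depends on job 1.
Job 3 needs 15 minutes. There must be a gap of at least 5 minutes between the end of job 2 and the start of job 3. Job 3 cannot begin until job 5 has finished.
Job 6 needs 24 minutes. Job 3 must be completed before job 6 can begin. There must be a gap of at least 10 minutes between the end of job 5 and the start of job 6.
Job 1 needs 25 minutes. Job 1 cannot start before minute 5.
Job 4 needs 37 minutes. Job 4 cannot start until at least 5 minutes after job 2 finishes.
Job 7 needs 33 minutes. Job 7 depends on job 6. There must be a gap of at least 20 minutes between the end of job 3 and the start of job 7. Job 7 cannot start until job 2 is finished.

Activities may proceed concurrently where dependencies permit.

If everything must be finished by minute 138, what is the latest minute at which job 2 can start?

50

Nothing follows job 7; the deadline of minute 138 is its only limit. It must start by 138 − 33 = minute 105.
Job 6 must finish before job 7 (must start by minute 105). With a 24-minute duration, job 6 must start by 105 − 24 = minute 81.
For job 3: job 6 (must start by minute 81); job 7 (must start by minute 105, minus 20-minute gap → minute 85). The most restrictive is minute 81; with a 15-minute duration, job 3 must start by minute 66.
Nothing follows job 4; the deadline of minute 138 is its only limit. It must start by 138 − 37 = minute 101.
Job 2 has several dependents: job 3 (must start by minute 66, minus 5-minute gap → minute 61); job 4 (must start by minute 101, minus 5-minute gap → minute 96); job 7 (must start by minute 105). The earliest of those limits is minute 61, so job 2 must start by 61 − 11 = minute 50.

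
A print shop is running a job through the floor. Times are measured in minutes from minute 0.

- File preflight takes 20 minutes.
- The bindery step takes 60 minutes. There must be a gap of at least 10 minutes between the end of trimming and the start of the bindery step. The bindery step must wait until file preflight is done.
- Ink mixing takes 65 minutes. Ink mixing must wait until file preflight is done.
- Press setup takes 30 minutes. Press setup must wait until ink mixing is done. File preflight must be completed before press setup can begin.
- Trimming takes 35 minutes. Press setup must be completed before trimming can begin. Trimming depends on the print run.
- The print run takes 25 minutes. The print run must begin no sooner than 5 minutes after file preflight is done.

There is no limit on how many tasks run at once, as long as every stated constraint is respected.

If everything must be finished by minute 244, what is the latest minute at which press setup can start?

The bindery step must finish by minute 244; it takes 60 minutes, so it must start by 244 − 60 = minute 184.
Trimming feeds into the bindery step (must start by minute 184, minus 10-minute gap → minute 174); so trimming must finish by minute 174 and therefore start by minute 139.
Since trimming (must start by minute 139) depends on it, press setup must finish by minute 139. Backing off its 30-minute duration gives a latest start of minute 109.

109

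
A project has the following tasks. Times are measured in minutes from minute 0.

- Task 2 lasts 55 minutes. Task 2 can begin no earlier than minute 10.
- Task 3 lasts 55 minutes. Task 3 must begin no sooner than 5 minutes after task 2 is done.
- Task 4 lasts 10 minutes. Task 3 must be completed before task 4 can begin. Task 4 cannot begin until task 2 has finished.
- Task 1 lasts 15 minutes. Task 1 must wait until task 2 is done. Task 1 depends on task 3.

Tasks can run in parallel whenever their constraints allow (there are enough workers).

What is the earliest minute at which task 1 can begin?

125

After its own release at minute 10, task 2 can start at minute 10 and finishes at minute 65.
Task 3 cannot begin until task 2 (finishes minute 65, plus 5-minute gap → minute 70). It runs from minute 70 to 70 + 55 = minute 125.
Task 1 waits on task 2 (finishes minute 65); task 3 (finishes minute 125). The latest of these is minute 125, which is the earliest task 1 can start.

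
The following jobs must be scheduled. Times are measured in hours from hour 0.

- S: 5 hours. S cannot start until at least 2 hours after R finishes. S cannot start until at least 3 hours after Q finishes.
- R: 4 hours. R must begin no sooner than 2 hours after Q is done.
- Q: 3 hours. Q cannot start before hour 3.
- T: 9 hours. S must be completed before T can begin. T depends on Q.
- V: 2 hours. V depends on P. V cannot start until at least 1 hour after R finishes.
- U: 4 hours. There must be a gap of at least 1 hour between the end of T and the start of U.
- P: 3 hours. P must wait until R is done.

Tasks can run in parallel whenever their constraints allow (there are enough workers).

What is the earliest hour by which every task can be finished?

33

Q cannot begin until its own release at hour 3. It runs from hour 3 to 3 + 3 = hour 6.
After Q (finishes hour 6, plus 2-hour gap → hour 8), R can start at hour 8 and finishes at hour 12.
S needs all of R (finishes hour 12, plus 2-hour gap → hour 14); Q (finishes hour 6, plus 3-hour gap → hour 9). That puts its earliest start at hour 14; it finishes at 14 + 5 = hour 19.
T needs all of S (finishes hour 19); Q (finishes hour 6). That puts its earliest start at hour 19; it finishes at 19 + 9 = hour 28.
After T (finishes hour 28, plus 1-hour gap → hour 29), U can start at hour 29 and finishes at hour 33.
P cannot begin until R (finishes hour 12). It runs from hour 12 to 12 + 3 = hour 15.
V cannot start until P (finishes hour 15); R (finishes hour 12, plus 1-hour gap → hour 13). The controlling bound is hour 15, so V finishes at 15 + 2 = hour 17.
All tasks are finished once the last one completes. Finish times: P at 15, Q at 6, R at 12, S at 19, T at 28, U at 33, V at 17. The latest is hour 33.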